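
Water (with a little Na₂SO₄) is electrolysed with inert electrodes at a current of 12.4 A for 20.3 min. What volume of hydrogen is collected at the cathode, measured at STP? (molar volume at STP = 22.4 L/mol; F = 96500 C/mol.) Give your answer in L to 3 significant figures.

1.75 L

Charge passed = 12.4 × 1218 = 15100 C
n(e⁻) = 15100 / 96500 = 0.1565 mol
2H⁺ + 2e⁻ → H₂, so n(H₂) = 0.1565 / 2 = 0.07825 mol
V = 0.07825 × 22.4 = 1.753 L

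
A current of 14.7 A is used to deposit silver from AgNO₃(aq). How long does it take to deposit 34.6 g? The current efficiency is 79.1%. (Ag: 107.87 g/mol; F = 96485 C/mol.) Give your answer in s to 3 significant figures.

2660 s

n(Ag) = 34.6 / 107.87 = 0.3208 mol
Ag⁺ + e⁻ → Ag, so n(e⁻) = 0.3208 mol
Q = 0.3208 × 96485 / 0.791 = 39130 C
t = Q / I = 39130 / 14.7 = 2662 s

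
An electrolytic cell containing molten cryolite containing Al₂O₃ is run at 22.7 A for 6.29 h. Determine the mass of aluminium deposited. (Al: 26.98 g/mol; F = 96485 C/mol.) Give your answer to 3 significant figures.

Charge passed = 22.7 × 22644 = 5.140×10^5 C
n(e⁻) = 5.140×10^5 / 96485 = 5.327 mol
Al³⁺ + 3e⁻ → Al, so n(Al) = 5.327 / 3 = 1.776 mol
m = 1.776 × 26.98 = 47.9 g

47.9 g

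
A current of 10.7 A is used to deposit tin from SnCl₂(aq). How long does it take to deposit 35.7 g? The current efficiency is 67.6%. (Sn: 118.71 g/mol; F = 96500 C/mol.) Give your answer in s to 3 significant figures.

n(Sn) = 35.7 / 118.71 = 0.3007 mol
Sn²⁺ + 2e⁻ → Sn, so n(e⁻) = 2 × 0.3007 = 0.6014 mol
Q = 0.6014 × 96500 / 0.676 = 85850 C
t = Q / I = 85850 / 10.7 = 8023 s

8020 s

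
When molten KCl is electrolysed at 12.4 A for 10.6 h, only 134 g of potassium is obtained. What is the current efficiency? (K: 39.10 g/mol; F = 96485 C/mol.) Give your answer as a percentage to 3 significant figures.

69.9%

Q = 12.4 × 38160 = 4.732×10^5 C
n(e⁻) = 4.732×10^5 / 96485 = 4.904 mol
K⁺ + e⁻ → K, so theoretical n(K) = 4.904 mol → 191.7 g
Efficiency = 134 / 191.7 = 0.6990 = 69.9%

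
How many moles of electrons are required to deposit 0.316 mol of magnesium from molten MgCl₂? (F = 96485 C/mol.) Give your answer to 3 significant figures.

0.632 mol

Mg²⁺ + 2e⁻ → Mg, so n(e⁻) = 2 × 0.316 = 0.6320 mol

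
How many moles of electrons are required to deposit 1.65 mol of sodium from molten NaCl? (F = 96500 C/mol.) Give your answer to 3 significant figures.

Na⁺ + e⁻ → Na, so n(e⁻) = 1 × 1.65 = 1.650 mol

1.65 mol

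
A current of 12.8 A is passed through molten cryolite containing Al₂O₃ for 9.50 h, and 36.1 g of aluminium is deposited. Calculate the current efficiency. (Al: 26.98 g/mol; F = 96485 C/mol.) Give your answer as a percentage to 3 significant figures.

Q = 12.8 × 34200 = 4.378×10^5 C
n(e⁻) = 4.378×10^5 / 96485 = 4.537 mol
Al³⁺ + 3e⁻ → Al, so theoretical n(Al) = 1.512 mol → 40.79 g
Efficiency = 36.1 / 40.79 = 0.8850 = 88.5%

88.5%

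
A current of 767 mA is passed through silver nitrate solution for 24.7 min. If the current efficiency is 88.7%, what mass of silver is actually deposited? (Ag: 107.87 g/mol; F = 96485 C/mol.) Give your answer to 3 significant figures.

Q = 0.767 × 1482 = 1137 C
n(e⁻) = 1137 / 96485 = 0.01178 mol
Ag⁺ + e⁻ → Ag, so theoretical m(Ag) = 0.01178 × 107.87 = 1.271 g
Actual mass = 88.7% × 1.271 = 1.13 g

1.13 g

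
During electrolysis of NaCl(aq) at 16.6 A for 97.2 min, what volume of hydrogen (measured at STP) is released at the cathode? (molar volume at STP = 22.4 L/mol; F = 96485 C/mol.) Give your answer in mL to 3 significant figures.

11200 mL

Q = 16.6 A × 5832 s = 96810 C
n(e⁻) = 96810 / 96485 = 1.003 mol
2H⁺ + 2e⁻ → H₂, so n(H₂) = 1.003 / 2 = 0.5015 mol
V = 0.5015 × 22.4 = 11.23 L
= 11200 mL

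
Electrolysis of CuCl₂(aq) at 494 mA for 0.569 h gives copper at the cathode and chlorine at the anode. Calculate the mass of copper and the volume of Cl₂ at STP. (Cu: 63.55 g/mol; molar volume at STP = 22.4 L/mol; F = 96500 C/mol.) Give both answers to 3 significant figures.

0.333 g Cu; 0.117 L Cl₂

Q = 0.494 × 2048.4 = 1012 C; n(e⁻) = 1012 / 96500 = 0.01049 mol
Cathode: Cu²⁺ + 2e⁻ → Cu → n(Cu) = 0.01049/2 = 0.005245 mol → 0.333 g
Anode: 2Cl⁻ → Cl₂ + 2e⁻ → n(Cl₂) = 0.01049/2 = 0.005245 mol → 0.117 L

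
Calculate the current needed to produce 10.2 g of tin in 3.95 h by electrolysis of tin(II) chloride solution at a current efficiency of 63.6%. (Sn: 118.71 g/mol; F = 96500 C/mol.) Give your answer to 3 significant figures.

1.83 A

n(Sn) = 10.2 / 118.71 = 0.08592 mol
Sn²⁺ + 2e⁻ → Sn, so n(e⁻) = 2 × 0.08592 = 0.1718 mol
Q = 0.1718 × 96500 / 0.636 = 26070 C
I = Q / t = 26070 / 14220 s = 1.83 A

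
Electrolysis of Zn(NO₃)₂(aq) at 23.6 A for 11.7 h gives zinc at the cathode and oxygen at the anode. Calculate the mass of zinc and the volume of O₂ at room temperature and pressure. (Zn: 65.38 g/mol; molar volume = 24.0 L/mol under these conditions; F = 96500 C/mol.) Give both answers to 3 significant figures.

Q = 23.6 × 42120 = 9.940×10^5 C; n(e⁻) = 9.940×10^5 / 96500 = 10.30 mol
Cathode: Zn²⁺ + 2e⁻ → Zn → n(Zn) = 10.30/2 = 5.150 mol → 337 g
Anode: 2H₂O → O₂ + 4H⁺ + 4e⁻ → n(O₂) = 10.30/4 = 2.575 mol → 61.8 L

337 g Zn; 61.8 L O₂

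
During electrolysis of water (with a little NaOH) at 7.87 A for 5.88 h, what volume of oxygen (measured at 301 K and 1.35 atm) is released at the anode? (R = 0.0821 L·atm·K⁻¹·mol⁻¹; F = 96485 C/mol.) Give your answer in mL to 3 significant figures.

Q = 7.87 A × 21168 s = 1.666×10^5 C
n(e⁻) = 1.666×10^5 / 96485 = 1.727 mol
2H₂O → O₂ + 4H⁺ + 4e⁻, so n(O₂) = 1.727 / 4 = 0.4318 mol
V = nRT/P = 0.4318 × 0.0821 × 301 / 1.35 = 7.904 L
= 7900 mL

7900 mL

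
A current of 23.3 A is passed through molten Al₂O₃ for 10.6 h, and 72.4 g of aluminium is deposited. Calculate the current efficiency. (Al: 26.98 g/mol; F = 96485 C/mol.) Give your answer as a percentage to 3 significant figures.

Q = 23.3 × 38160 = 8.891×10^5 C
n(e⁻) = 8.891×10^5 / 96485 = 9.215 mol
Al³⁺ + 3e⁻ → Al, so theoretical n(Al) = 3.072 mol → 82.88 g
Efficiency = 72.4 / 82.88 = 0.8736 = 87.4%

87.4%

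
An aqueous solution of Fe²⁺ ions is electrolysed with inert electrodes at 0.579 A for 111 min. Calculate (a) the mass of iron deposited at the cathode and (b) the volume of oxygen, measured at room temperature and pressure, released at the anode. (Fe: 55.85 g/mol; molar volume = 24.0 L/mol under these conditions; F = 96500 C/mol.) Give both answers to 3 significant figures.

Q = 0.579 × 6660 = 3856 C; n(e⁻) = 3856 / 96500 = 0.03996 mol
Cathode: Fe²⁺ + 2e⁻ → Fe → n(Fe) = 0.03996/2 = 0.01998 mol → 1.12 g
Anode: 2H₂O → O₂ + 4H⁺ + 4e⁻ → n(O₂) = 0.03996/4 = 0.009990 mol → 0.240 L

1.12 g Fe; 0.240 L O₂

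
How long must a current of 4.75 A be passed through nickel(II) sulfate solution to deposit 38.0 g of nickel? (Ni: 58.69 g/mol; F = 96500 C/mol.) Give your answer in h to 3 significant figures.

7.31 h

n(Ni) = 38.0 / 58.69 = 0.6475 mol
Ni²⁺ + 2e⁻ → Ni, so n(e⁻) = 2 × 0.6475 = 1.295 mol
Q = 1.295 × 96500 = 1.250×10^5 C
t = Q / I = 1.250×10^5 / 4.75 = 26320 s = 7.31 h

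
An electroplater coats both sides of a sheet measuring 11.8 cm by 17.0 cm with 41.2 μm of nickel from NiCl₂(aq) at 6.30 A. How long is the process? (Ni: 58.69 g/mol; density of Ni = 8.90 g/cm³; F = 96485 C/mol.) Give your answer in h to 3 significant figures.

2.13 h

Plated area = 2 × 11.8 × 17.0 = 401.2 cm²
Volume = 401.2 × 41.2×10⁻⁴ cm = 1.653 cm³
m(Ni) = 1.653 × 8.90 = 14.71 g
n(Ni) = 14.71 / 58.69 = 0.2506 mol; n(e⁻) = 2 × 0.2506 = 0.5012 mol
Q = 0.5012 × 96485 = 48360 C
t = 48360 / 6.30 = 7676 s = 2.13 h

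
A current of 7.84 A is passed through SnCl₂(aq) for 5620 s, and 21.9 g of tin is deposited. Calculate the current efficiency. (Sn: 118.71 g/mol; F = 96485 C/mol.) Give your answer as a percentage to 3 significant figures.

80.8%

Q = 7.84 × 5620 = 44060 C
n(e⁻) = 44060 / 96485 = 0.4567 mol
Sn²⁺ + 2e⁻ → Sn, so theoretical n(Sn) = 0.2284 mol → 27.11 g
Efficiency = 21.9 / 27.11 = 0.8078 = 80.8%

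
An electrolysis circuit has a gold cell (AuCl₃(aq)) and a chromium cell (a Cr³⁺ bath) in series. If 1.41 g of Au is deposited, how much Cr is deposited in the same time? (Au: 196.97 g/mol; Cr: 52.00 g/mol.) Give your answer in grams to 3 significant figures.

0.372 g

n(Au) = 1.41 / 196.97 = 0.007158 mol
Au³⁺ + 3e⁻ → Au, so n(e⁻) = 3 × 0.007158 = 0.02147 mol
Since the cells are in series, n(e⁻) in the Cr cell is also 0.02147 mol.
Cr³⁺ + 3e⁻ → Cr, so n(Cr) = 0.02147 / 3 = 0.007157 mol
m(Cr) = 0.007157 × 52.00 = 0.372 g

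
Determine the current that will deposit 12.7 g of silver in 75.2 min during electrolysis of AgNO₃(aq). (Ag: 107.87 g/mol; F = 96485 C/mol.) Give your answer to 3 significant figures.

n(Ag) = 12.7 / 107.87 = 0.1177 mol
Ag⁺ + e⁻ → Ag, so n(e⁻) = 0.1177 mol
Q = 0.1177 × 96485 = 11360 C
I = Q / t = 11360 / 4512 s = 2.52 A

2.52 A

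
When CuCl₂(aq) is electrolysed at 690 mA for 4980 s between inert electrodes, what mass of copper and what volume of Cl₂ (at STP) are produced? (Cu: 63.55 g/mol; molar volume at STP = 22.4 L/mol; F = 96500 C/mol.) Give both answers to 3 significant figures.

Q = 0.690 × 4980 = 3436 C; n(e⁻) = 3436 / 96500 = 0.03561 mol
Cathode: Cu²⁺ + 2e⁻ → Cu → n(Cu) = 0.03561/2 = 0.01781 mol → 1.13 g
Anode: 2Cl⁻ → Cl₂ + 2e⁻ → n(Cl₂) = 0.03561/2 = 0.01781 mol → 0.399 L

1.13 g Cu; 0.399 L Cl₂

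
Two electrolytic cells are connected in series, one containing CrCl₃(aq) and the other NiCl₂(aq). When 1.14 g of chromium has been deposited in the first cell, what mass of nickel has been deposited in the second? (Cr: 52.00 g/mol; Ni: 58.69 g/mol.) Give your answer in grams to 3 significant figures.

1.93 g

n(Cr) = 1.14 / 52.00 = 0.02192 mol
Cr³⁺ + 3e⁻ → Cr, so n(e⁻) = 3 × 0.02192 = 0.06576 mol
Since the cells are in series, n(e⁻) in the Ni cell is also 0.06576 mol.
Ni²⁺ + 2e⁻ → Ni, so n(Ni) = 0.06576 / 2 = 0.03288 mol
m(Ni) = 0.03288 × 58.69 = 1.93 g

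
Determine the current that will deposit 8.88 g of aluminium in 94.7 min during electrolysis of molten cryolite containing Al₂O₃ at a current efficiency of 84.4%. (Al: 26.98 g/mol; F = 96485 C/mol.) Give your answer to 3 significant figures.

n(Al) = 8.88 / 26.98 = 0.3291 mol
Al³⁺ + 3e⁻ → Al, so n(e⁻) = 3 × 0.3291 = 0.9873 mol
Q = 0.9873 × 96485 / 0.844 = 1.129×10^5 C
I = Q / t = 1.129×10^5 / 5682 s = 19.9 A

19.9 A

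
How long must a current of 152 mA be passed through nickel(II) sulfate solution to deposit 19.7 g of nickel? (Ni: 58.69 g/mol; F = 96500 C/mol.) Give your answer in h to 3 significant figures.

n(Ni) = 19.7 / 58.69 = 0.3357 mol
Ni²⁺ + 2e⁻ → Ni, so n(e⁻) = 2 × 0.3357 = 0.6714 mol
Q = 0.6714 × 96500 = 64790 C
t = Q / I = 64790 / 0.152 = 4.263×10^5 s = 118 h

118 h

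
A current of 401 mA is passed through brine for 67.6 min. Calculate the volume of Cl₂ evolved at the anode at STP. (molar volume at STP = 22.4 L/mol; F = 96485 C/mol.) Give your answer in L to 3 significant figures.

Q = It = 0.401 × 4056 = 1626 C
Moles of electrons = 1626 / 96485 = 0.01685 mol
2Cl⁻ → Cl₂ + 2e⁻, so n(Cl₂) = 0.01685 / 2 = 0.008425 mol
V = 0.008425 × 22.4 = 0.1887 L

0.189 L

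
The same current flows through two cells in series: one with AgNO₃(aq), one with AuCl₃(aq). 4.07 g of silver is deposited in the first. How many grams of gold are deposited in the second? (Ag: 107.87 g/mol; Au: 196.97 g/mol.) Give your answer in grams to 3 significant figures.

n(Ag) = 4.07 / 107.87 = 0.03773 mol
Ag⁺ + e⁻ → Ag, so n(e⁻) = 0.03773 mol
Since the cells are in series, n(e⁻) in the Au cell is also 0.03773 mol.
Au³⁺ + 3e⁻ → Au, so n(Au) = 0.03773 / 3 = 0.01258 mol
m(Au) = 0.01258 × 196.97 = 2.48 g

2.48 g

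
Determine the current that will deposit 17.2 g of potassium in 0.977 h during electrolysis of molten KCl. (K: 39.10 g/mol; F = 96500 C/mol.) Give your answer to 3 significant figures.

12.1 A

n(K) = 17.2 / 39.10 = 0.4399 mol
K⁺ + e⁻ → K, so n(e⁻) = 0.4399 mol
Q = 0.4399 × 96500 = 42450 C
I = Q / t = 42450 / 3517.2 s = 12.1 A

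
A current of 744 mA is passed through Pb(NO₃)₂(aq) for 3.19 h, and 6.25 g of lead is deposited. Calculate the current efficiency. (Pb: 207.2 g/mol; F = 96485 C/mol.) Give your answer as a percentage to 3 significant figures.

68.1%

Q = 0.744 × 11484 = 8544 C
n(e⁻) = 8544 / 96485 = 0.08855 mol
Pb²⁺ + 2e⁻ → Pb, so theoretical n(Pb) = 0.04428 mol → 9.175 g
Efficiency = 6.25 / 9.175 = 0.6812 = 68.1%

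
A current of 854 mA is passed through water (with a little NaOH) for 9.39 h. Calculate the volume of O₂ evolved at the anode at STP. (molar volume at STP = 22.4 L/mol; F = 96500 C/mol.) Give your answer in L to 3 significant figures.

Charge passed = 0.854 × 33804 = 28870 C
n(e⁻) = 28870 / 96500 = 0.2992 mol
2H₂O → O₂ + 4H⁺ + 4e⁻, so n(O₂) = 0.2992 / 4 = 0.07480 mol
V = 0.07480 × 22.4 = 1.676 L

1.68 L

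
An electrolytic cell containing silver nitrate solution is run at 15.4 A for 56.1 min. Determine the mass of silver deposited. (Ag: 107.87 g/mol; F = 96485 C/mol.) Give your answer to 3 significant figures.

58.0 g

Charge passed = 15.4 × 3366 = 51840 C
n(e⁻) = 51840 / 96485 = 0.5373 mol
Ag⁺ + e⁻ → Ag, so n(Ag) = 0.5373 mol
m = 0.5373 × 107.87 = 58.0 g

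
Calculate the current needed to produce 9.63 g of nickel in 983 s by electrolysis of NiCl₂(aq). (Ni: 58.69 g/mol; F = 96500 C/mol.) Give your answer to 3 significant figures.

n(Ni) = 9.63 / 58.69 = 0.1641 mol
Ni²⁺ + 2e⁻ → Ni, so n(e⁻) = 2 × 0.1641 = 0.3282 mol
Q = 0.3282 × 96500 = 31670 C
I = Q / t = 31670 / 983 s = 32.2 A

32.2 A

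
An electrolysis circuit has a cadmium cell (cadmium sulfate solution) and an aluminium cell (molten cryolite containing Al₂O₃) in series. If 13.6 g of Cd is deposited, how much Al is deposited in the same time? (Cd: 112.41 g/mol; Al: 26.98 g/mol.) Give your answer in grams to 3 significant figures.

n(Cd) = 13.6 / 112.41 = 0.1210 mol
Cd²⁺ + 2e⁻ → Cd, so n(e⁻) = 2 × 0.1210 = 0.2420 mol
Since the cells are in series, n(e⁻) in the Al cell is also 0.2420 mol.
Al³⁺ + 3e⁻ → Al, so n(Al) = 0.2420 / 3 = 0.08067 mol
m(Al) = 0.08067 × 26.98 = 2.18 g

2.18 g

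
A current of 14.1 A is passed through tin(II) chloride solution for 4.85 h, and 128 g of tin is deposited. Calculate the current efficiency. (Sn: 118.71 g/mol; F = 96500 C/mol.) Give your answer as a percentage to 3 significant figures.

Q = 14.1 × 17460 = 2.462×10^5 C
n(e⁻) = 2.462×10^5 / 96500 = 2.551 mol
Sn²⁺ + 2e⁻ → Sn, so theoretical n(Sn) = 1.276 mol → 151.5 g
Efficiency = 128 / 151.5 = 0.8449 = 84.5%

84.5%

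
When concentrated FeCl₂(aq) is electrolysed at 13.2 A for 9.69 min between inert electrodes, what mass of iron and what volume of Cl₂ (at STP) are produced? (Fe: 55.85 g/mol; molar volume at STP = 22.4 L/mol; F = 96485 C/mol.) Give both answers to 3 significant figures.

Q = 13.2 × 581.4 = 7674 C; n(e⁻) = 7674 / 96485 = 0.07954 mol
Cathode: Fe²⁺ + 2e⁻ → Fe → n(Fe) = 0.07954/2 = 0.03977 mol → 2.22 g
Anode: 2Cl⁻ → Cl₂ + 2e⁻ → n(Cl₂) = 0.07954/2 = 0.03977 mol → 0.891 L

2.22 g Fe; 0.891 L Cl₂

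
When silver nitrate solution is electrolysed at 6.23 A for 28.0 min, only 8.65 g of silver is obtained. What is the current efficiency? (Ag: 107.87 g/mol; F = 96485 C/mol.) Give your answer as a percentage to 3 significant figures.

Q = 6.23 × 1680 = 10470 C
n(e⁻) = 10470 / 96485 = 0.1085 mol
Ag⁺ + e⁻ → Ag, so theoretical n(Ag) = 0.1085 mol → 11.70 g
Efficiency = 8.65 / 11.70 = 0.7393 = 73.9%

73.9%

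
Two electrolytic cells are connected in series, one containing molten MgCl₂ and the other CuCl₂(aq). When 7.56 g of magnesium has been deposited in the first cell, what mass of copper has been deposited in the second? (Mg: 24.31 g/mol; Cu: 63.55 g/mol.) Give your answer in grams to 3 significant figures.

n(Mg) = 7.56 / 24.31 = 0.3110 mol
Mg²⁺ + 2e⁻ → Mg, so n(e⁻) = 2 × 0.3110 = 0.6220 mol
In series, the same 0.6220 mol of electrons flows through the second cell.
Cu²⁺ + 2e⁻ → Cu, so n(Cu) = 0.6220 / 2 = 0.3110 mol
m(Cu) = 0.3110 × 63.55 = 19.8 g

19.8 g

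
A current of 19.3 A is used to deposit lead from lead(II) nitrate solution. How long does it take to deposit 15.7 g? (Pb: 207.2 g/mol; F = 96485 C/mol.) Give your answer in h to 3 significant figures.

0.210 h

n(Pb) = 15.7 / 207.2 = 0.07577 mol
Pb²⁺ + 2e⁻ → Pb, so n(e⁻) = 2 × 0.07577 = 0.1515 mol
Q = 0.1515 × 96485 = 14620 C
t = Q / I = 14620 / 19.3 = 757.5 s = 0.210 h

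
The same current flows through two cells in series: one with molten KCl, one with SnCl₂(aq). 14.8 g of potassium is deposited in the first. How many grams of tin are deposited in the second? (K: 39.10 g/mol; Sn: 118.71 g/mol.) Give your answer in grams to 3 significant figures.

22.5 g

n(K) = 14.8 / 39.10 = 0.3785 mol
K⁺ + e⁻ → K, so n(e⁻) = 0.3785 mol
Since the cells are in series, n(e⁻) in the Sn cell is also 0.3785 mol.
Sn²⁺ + 2e⁻ → Sn, so n(Sn) = 0.3785 / 2 = 0.1893 mol
m(Sn) = 0.1893 × 118.71 = 22.5 g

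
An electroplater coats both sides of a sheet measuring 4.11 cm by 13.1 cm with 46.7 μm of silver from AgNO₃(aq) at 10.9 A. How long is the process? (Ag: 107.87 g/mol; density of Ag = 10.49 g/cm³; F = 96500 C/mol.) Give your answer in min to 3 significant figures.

Plated area = 2 × 4.11 × 13.1 = 107.7 cm²
Volume = 107.7 × 46.7×10⁻⁴ cm = 0.5030 cm³
m(Ag) = 0.5030 × 10.49 = 5.276 g
n(Ag) = 5.276 / 107.87 = 0.04891 mol; n(e⁻) = 0.04891 mol
Q = 0.04891 × 96500 = 4720 C
t = 4720 / 10.9 = 433.0 s = 7.22 min

7.22 min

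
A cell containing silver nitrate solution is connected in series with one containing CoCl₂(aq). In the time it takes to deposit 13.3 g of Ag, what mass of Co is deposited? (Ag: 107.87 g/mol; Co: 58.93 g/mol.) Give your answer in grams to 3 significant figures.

n(Ag) = 13.3 / 107.87 = 0.1233 mol
Ag⁺ + e⁻ → Ag, so n(e⁻) = 0.1233 mol
In series, the same 0.1233 mol of electrons flows through the second cell.
Co²⁺ + 2e⁻ → Co, so n(Co) = 0.1233 / 2 = 0.06165 mol
m(Co) = 0.06165 × 58.93 = 3.63 g

3.63 g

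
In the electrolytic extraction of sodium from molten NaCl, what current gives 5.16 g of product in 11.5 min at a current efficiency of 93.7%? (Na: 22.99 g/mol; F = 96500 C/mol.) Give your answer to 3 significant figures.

n(Na) = 5.16 / 22.99 = 0.2244 mol
Na⁺ + e⁻ → Na, so n(e⁻) = 0.2244 mol
Q = 0.2244 × 96500 / 0.937 = 23110 C
I = Q / t = 23110 / 690 s = 33.5 A

33.5 A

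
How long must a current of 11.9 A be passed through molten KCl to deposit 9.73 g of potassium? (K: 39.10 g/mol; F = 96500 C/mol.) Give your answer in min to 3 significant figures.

n(K) = 9.73 / 39.10 = 0.2488 mol
K⁺ + e⁻ → K, so n(e⁻) = 0.2488 mol
Q = 0.2488 × 96500 = 24010 C
t = Q / I = 24010 / 11.9 = 2018 s = 33.6 min

33.6 min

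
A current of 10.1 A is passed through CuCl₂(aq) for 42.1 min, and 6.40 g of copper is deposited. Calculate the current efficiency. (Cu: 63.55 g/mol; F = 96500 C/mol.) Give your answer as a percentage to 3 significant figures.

Q = 10.1 × 2526 = 25510 C
n(e⁻) = 25510 / 96500 = 0.2644 mol
Cu²⁺ + 2e⁻ → Cu, so theoretical n(Cu) = 0.1322 mol → 8.401 g
Efficiency = 6.40 / 8.401 = 0.7618 = 76.2%

76.2%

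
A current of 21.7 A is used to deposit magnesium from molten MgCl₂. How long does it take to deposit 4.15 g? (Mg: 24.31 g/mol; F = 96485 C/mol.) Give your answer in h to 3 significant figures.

n(Mg) = 4.15 / 24.31 = 0.1707 mol
Mg²⁺ + 2e⁻ → Mg, so n(e⁻) = 2 × 0.1707 = 0.3414 mol
Q = 0.3414 × 96485 = 32940 C
t = Q / I = 32940 / 21.7 = 1518 s = 0.422 h

0.422 h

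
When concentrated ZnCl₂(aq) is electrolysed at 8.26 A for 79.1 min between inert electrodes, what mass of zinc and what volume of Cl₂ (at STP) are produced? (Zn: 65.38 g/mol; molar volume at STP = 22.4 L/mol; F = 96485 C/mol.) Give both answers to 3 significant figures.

Q = 8.26 × 4746 = 39200 C; n(e⁻) = 39200 / 96485 = 0.4063 mol
Cathode: Zn²⁺ + 2e⁻ → Zn → n(Zn) = 0.4063/2 = 0.2032 mol → 13.3 g
Anode: 2Cl⁻ → Cl₂ + 2e⁻ → n(Cl₂) = 0.4063/2 = 0.2032 mol → 4.55 L

13.3 g Zn; 4.55 L Cl₂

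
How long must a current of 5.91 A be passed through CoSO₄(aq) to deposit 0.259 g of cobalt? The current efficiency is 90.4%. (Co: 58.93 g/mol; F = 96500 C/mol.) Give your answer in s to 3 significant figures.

n(Co) = 0.259 / 58.93 = 0.004395 mol
Co²⁺ + 2e⁻ → Co, so n(e⁻) = 2 × 0.004395 = 0.008790 mol
Q = 0.008790 × 96500 / 0.904 = 938.3 C
t = Q / I = 938.3 / 5.91 = 158.8 s

159 s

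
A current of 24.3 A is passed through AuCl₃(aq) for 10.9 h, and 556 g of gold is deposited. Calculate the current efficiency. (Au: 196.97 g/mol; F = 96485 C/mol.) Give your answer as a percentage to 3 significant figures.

Q = 24.3 × 39240 = 9.535×10^5 C
n(e⁻) = 9.535×10^5 / 96485 = 9.882 mol
Au³⁺ + 3e⁻ → Au, so theoretical n(Au) = 3.294 mol → 648.8 g
Efficiency = 556 / 648.8 = 0.8570 = 85.7%

85.7%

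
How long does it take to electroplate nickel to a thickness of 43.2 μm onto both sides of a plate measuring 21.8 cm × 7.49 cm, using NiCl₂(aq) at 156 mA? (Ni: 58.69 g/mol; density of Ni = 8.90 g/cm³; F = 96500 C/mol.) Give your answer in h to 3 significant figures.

73.5 h

Plated area = 2 × 21.8 × 7.49 = 326.6 cm²
Volume = 326.6 × 43.2×10⁻⁴ cm = 1.411 cm³
m(Ni) = 1.411 × 8.90 = 12.56 g
n(Ni) = 12.56 / 58.69 = 0.2140 mol; n(e⁻) = 2 × 0.2140 = 0.4280 mol
Q = 0.4280 × 96500 = 41300 C
t = 41300 / 0.156 = 2.647×10^5 s = 73.5 h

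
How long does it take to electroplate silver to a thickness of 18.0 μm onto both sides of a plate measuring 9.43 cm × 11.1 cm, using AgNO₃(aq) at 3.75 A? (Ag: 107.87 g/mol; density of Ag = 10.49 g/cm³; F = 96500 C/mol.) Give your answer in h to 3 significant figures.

Plated area = 2 × 9.43 × 11.1 = 209.3 cm²
Volume = 209.3 × 18.0×10⁻⁴ cm = 0.3767 cm³
m(Ag) = 0.3767 × 10.49 = 3.952 g
n(Ag) = 3.952 / 107.87 = 0.03664 mol; n(e⁻) = 0.03664 mol
Q = 0.03664 × 96500 = 3536 C
t = 3536 / 3.75 = 942.9 s = 0.262 h

0.262 h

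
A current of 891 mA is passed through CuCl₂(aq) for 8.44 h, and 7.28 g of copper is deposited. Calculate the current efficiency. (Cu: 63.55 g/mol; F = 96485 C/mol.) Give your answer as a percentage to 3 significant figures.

81.7%

Q = 0.891 × 30384 = 27070 C
n(e⁻) = 27070 / 96485 = 0.2806 mol
Cu²⁺ + 2e⁻ → Cu, so theoretical n(Cu) = 0.1403 mol → 8.916 g
Efficiency = 7.28 / 8.916 = 0.8165 = 81.7%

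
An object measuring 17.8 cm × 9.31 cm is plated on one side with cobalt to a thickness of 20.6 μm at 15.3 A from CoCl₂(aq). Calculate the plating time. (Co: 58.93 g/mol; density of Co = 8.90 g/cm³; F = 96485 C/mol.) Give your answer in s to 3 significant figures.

650 s

Plated area = 17.8 × 9.31 = 165.7 cm²
Volume = 165.7 × 20.6×10⁻⁴ cm = 0.3413 cm³
m(Co) = 0.3413 × 8.90 = 3.038 g
n(Co) = 3.038 / 58.93 = 0.05155 mol; n(e⁻) = 2 × 0.05155 = 0.1031 mol
Q = 0.1031 × 96485 = 9948 C
t = 9948 / 15.3 = 650.2 s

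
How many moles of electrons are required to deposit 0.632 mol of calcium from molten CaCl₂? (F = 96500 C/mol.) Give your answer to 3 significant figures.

1.26 mol

Ca²⁺ + 2e⁻ → Ca, so n(e⁻) = 2 × 0.632 = 1.264 mol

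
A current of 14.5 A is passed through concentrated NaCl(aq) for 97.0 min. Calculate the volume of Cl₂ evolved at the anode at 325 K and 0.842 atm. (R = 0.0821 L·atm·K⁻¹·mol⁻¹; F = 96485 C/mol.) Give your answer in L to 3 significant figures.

Q = 14.5 A × 5820 s = 84390 C
n(e⁻) = Q/F = 84390/96485 = 0.8746 mol
2Cl⁻ → Cl₂ + 2e⁻, so n(Cl₂) = 0.8746 / 2 = 0.4373 mol
V = nRT/P = 0.4373 × 0.0821 × 325 / 0.842 = 13.86 L

13.9 L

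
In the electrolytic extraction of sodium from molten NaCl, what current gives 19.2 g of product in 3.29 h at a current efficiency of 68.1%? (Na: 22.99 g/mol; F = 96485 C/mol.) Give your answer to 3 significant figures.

9.99 A

n(Na) = 19.2 / 22.99 = 0.8351 mol
Na⁺ + e⁻ → Na, so n(e⁻) = 0.8351 mol
Q = 0.8351 × 96485 / 0.681 = 1.183×10^5 C
I = Q / t = 1.183×10^5 / 11844 s = 9.99 A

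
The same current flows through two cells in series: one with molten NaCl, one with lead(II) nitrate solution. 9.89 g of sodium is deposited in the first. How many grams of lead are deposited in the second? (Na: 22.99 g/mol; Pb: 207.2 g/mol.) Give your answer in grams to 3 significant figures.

44.6 g

n(Na) = 9.89 / 22.99 = 0.4302 mol
Na⁺ + e⁻ → Na, so n(e⁻) = 0.4302 mol
Same current for the same time ⇒ same n(e⁻) = 0.4302 mol in both cells.
Pb²⁺ + 2e⁻ → Pb, so n(Pb) = 0.4302 / 2 = 0.2151 mol
m(Pb) = 0.2151 × 207.2 = 44.6 g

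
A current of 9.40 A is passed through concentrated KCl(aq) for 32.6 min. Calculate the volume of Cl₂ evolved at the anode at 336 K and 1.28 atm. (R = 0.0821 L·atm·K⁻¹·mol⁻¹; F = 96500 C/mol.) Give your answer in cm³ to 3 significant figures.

Q = It = 9.40 × 1956 = 18390 C
Moles of electrons = 18390 / 96500 = 0.1906 mol
2Cl⁻ → Cl₂ + 2e⁻, so n(Cl₂) = 0.1906 / 2 = 0.09530 mol
V = nRT/P = 0.09530 × 0.0821 × 336 / 1.28 = 2.054 L
= 2050 cm³

2050 cm³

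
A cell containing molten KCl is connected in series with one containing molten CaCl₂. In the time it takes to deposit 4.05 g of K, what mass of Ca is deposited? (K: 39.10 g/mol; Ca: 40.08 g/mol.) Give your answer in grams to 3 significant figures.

2.08 g

n(K) = 4.05 / 39.10 = 0.1036 mol
K⁺ + e⁻ → K, so n(e⁻) = 0.1036 mol
The cells are in series, so the same charge (and hence the same n(e⁻) = 0.1036 mol) passes through both.
Ca²⁺ + 2e⁻ → Ca, so n(Ca) = 0.1036 / 2 = 0.05180 mol
m(Ca) = 0.05180 × 40.08 = 2.08 g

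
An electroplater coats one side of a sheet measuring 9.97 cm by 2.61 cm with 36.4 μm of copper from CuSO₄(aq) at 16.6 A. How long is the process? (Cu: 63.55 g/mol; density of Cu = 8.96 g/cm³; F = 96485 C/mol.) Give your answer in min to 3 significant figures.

Plated area = 9.97 × 2.61 = 26.02 cm²
Volume = 26.02 × 36.4×10⁻⁴ cm = 0.09471 cm³
m(Cu) = 0.09471 × 8.96 = 0.8486 g
n(Cu) = 0.8486 / 63.55 = 0.01335 mol; n(e⁻) = 2 × 0.01335 = 0.02670 mol
Q = 0.02670 × 96485 = 2576 C
t = 2576 / 16.6 = 155.2 s = 2.59 min

2.59 min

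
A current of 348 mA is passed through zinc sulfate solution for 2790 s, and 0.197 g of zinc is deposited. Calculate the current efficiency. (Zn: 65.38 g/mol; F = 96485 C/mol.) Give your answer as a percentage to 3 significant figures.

59.9%

Q = 0.348 × 2790 = 970.9 C
n(e⁻) = 970.9 / 96485 = 0.01006 mol
Zn²⁺ + 2e⁻ → Zn, so theoretical n(Zn) = 0.005030 mol → 0.3289 g
Efficiency = 0.197 / 0.3289 = 0.5990 = 59.9%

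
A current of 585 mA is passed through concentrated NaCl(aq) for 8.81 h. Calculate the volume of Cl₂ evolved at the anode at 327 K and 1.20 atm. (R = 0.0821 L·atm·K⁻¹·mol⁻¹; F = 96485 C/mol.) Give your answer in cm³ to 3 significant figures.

2150 cm³

Q = It = 0.585 × 31716 = 18550 C
n(e⁻) = Q/F = 18550/96485 = 0.1923 mol
2Cl⁻ → Cl₂ + 2e⁻, so n(Cl₂) = 0.1923 / 2 = 0.09615 mol
V = nRT/P = 0.09615 × 0.0821 × 327 / 1.20 = 2.151 L
= 2150 cm³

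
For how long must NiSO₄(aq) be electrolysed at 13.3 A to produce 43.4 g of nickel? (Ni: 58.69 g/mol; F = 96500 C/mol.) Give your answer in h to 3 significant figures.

2.98 h

n(Ni) = 43.4 / 58.69 = 0.7395 mol
Ni²⁺ + 2e⁻ → Ni, so n(e⁻) = 2 × 0.7395 = 1.479 mol
Q = 1.479 × 96500 = 1.427×10^5 C
t = Q / I = 1.427×10^5 / 13.3 = 10730 s = 2.98 h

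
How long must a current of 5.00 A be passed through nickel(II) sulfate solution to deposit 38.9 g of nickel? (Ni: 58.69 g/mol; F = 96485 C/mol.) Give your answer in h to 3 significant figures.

7.11 h

n(Ni) = 38.9 / 58.69 = 0.6628 mol
Ni²⁺ + 2e⁻ → Ni, so n(e⁻) = 2 × 0.6628 = 1.326 mol
Q = 1.326 × 96485 = 1.279×10^5 C
t = Q / I = 1.279×10^5 / 5.00 = 25580 s = 7.11 h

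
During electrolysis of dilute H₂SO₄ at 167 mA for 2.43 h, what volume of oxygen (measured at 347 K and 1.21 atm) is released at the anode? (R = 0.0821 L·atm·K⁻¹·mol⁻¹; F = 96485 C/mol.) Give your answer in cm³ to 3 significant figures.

89.1 cm³

Charge passed = 0.167 × 8748 = 1461 C
Moles of electrons = 1461 / 96485 = 0.01514 mol
2H₂O → O₂ + 4H⁺ + 4e⁻, so n(O₂) = 0.01514 / 4 = 0.003785 mol
V = nRT/P = 0.003785 × 0.0821 × 347 / 1.21 = 0.08912 L
= 89.1 cm³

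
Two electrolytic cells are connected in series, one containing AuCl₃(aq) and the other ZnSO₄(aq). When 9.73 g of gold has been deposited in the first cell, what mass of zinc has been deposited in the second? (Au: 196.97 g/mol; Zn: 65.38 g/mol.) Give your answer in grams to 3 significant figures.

n(Au) = 9.73 / 196.97 = 0.04940 mol
Au³⁺ + 3e⁻ → Au, so n(e⁻) = 3 × 0.04940 = 0.1482 mol
Same current for the same time ⇒ same n(e⁻) = 0.1482 mol in both cells.
Zn²⁺ + 2e⁻ → Zn, so n(Zn) = 0.1482 / 2 = 0.07410 mol
m(Zn) = 0.07410 × 65.38 = 4.84 g

4.84 g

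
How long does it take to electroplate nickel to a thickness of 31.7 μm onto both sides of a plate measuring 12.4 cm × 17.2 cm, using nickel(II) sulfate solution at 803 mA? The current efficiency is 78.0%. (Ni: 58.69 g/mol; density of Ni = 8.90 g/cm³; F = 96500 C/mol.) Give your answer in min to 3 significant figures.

1050 min

Plated area = 2 × 12.4 × 17.2 = 426.6 cm²
Volume = 426.6 × 31.7×10⁻⁴ cm = 1.352 cm³
m(Ni) = 1.352 × 8.90 = 12.03 g
n(Ni) = 12.03 / 58.69 = 0.2050 mol; n(e⁻) = 2 × 0.2050 = 0.4100 mol
Q = 0.4100 × 96500 / 0.780 = 50720 C
t = 50720 / 0.803 = 63160 s = 1050 min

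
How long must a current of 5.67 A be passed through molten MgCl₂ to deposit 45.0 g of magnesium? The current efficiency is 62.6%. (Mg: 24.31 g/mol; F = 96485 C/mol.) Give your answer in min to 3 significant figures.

1680 min

n(Mg) = 45.0 / 24.31 = 1.851 mol
Mg²⁺ + 2e⁻ → Mg, so n(e⁻) = 2 × 1.851 = 3.702 mol
Q = 3.702 × 96485 / 0.626 = 5.706×10^5 C
t = Q / I = 5.706×10^5 / 5.67 = 1.006×10^5 s = 1680 min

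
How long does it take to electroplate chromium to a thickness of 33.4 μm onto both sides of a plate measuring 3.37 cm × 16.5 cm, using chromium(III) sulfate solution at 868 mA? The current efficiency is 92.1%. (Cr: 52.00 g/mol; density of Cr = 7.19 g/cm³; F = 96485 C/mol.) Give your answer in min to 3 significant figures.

310 min

Plated area = 2 × 3.37 × 16.5 = 111.2 cm²
Volume = 111.2 × 33.4×10⁻⁴ cm = 0.3714 cm³
m(Cr) = 0.3714 × 7.19 = 2.670 g
n(Cr) = 2.670 / 52.00 = 0.05135 mol; n(e⁻) = 3 × 0.05135 = 0.1541 mol
Q = 0.1541 × 96485 / 0.921 = 16140 C
t = 16140 / 0.868 = 18590 s = 310 min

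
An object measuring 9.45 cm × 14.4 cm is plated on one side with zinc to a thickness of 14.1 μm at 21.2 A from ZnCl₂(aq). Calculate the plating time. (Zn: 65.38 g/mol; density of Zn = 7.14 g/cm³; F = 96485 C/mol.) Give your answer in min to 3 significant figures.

Plated area = 9.45 × 14.4 = 136.1 cm²
Volume = 136.1 × 14.1×10⁻⁴ cm = 0.1919 cm³
m(Zn) = 0.1919 × 7.14 = 1.370 g
n(Zn) = 1.370 / 65.38 = 0.02095 mol; n(e⁻) = 2 × 0.02095 = 0.04190 mol
Q = 0.04190 × 96485 = 4043 C
t = 4043 / 21.2 = 190.7 s = 3.18 min

3.18 min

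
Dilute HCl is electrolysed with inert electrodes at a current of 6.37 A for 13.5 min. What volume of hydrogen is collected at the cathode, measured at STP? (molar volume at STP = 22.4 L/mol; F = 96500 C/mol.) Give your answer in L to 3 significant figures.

Q = It = 6.37 × 810 = 5160 C
n(e⁻) = Q/F = 5160/96500 = 0.05347 mol
2H⁺ + 2e⁻ → H₂, so n(H₂) = 0.05347 / 2 = 0.02674 mol
V = 0.02674 × 22.4 = 0.5990 L

0.599 L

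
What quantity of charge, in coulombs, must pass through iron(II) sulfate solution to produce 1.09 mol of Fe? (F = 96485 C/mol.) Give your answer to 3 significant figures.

Fe²⁺ + 2e⁻ → Fe, so n(e⁻) = 2 × 1.09 = 2.180 mol
Q = 2.180 × 96485 = 2.103×10^5 C

2.10×10^5 C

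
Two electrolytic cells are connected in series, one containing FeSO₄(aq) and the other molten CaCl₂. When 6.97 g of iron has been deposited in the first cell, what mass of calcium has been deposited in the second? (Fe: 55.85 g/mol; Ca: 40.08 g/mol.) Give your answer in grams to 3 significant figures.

n(Fe) = 6.97 / 55.85 = 0.1248 mol
Fe²⁺ + 2e⁻ → Fe, so n(e⁻) = 2 × 0.1248 = 0.2496 mol
The cells are in series, so the same charge (and hence the same n(e⁻) = 0.2496 mol) passes through both.
Ca²⁺ + 2e⁻ → Ca, so n(Ca) = 0.2496 / 2 = 0.1248 mol
m(Ca) = 0.1248 × 40.08 = 5.00 g

5.00 g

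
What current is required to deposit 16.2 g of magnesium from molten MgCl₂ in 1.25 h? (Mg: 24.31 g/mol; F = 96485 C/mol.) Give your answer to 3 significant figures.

n(Mg) = 16.2 / 24.31 = 0.6664 mol
Mg²⁺ + 2e⁻ → Mg, so n(e⁻) = 2 × 0.6664 = 1.333 mol
Q = 1.333 × 96485 = 1.286×10^5 C
I = Q / t = 1.286×10^5 / 4500 s = 28.6 A

28.6 A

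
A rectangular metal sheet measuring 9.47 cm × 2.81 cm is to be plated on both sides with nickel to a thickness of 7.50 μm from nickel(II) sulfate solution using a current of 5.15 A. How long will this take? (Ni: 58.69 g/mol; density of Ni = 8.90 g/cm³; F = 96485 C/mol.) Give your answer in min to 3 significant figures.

3.78 min

Plated area = 2 × 9.47 × 2.81 = 53.22 cm²
Volume = 53.22 × 7.50×10⁻⁴ cm = 0.03992 cm³
m(Ni) = 0.03992 × 8.90 = 0.3553 g
n(Ni) = 0.3553 / 58.69 = 0.006054 mol; n(e⁻) = 2 × 0.006054 = 0.01211 mol
Q = 0.01211 × 96485 = 1168 C
t = 1168 / 5.15 = 226.8 s = 3.78 min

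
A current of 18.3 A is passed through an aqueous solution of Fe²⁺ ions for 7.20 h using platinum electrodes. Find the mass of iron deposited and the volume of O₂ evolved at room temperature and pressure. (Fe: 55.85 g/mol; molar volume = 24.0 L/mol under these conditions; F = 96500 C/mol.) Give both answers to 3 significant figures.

137 g Fe; 29.5 L O₂

Q = 18.3 × 25920 = 4.743×10^5 C; n(e⁻) = 4.743×10^5 / 96500 = 4.915 mol
Cathode: Fe²⁺ + 2e⁻ → Fe → n(Fe) = 4.915/2 = 2.458 mol → 137 g
Anode: 2H₂O → O₂ + 4H⁺ + 4e⁻ → n(O₂) = 4.915/4 = 1.229 mol → 29.5 L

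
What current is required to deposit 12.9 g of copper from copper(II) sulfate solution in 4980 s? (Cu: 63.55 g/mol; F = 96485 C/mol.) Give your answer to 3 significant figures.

n(Cu) = 12.9 / 63.55 = 0.2030 mol
Cu²⁺ + 2e⁻ → Cu, so n(e⁻) = 2 × 0.2030 = 0.4060 mol
Q = 0.4060 × 96485 = 39170 C
I = Q / t = 39170 / 4980 s = 7.87 A

7.87 A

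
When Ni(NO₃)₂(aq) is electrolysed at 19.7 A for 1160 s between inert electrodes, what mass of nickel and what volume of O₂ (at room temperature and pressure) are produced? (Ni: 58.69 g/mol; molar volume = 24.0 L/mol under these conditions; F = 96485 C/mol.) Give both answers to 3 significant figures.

Q = 19.7 × 1160 = 22850 C; n(e⁻) = 22850 / 96485 = 0.2368 mol
Cathode: Ni²⁺ + 2e⁻ → Ni → n(Ni) = 0.2368/2 = 0.1184 mol → 6.95 g
Anode: 2H₂O → O₂ + 4H⁺ + 4e⁻ → n(O₂) = 0.2368/4 = 0.05920 mol → 1.42 L

6.95 g Ni; 1.42 L O₂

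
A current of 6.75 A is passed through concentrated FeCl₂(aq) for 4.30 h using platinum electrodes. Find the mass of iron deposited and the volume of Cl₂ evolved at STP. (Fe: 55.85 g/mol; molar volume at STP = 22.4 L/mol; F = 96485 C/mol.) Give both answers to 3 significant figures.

30.2 g Fe; 12.1 L Cl₂

Q = 6.75 × 15480 = 1.045×10^5 C; n(e⁻) = 1.045×10^5 / 96485 = 1.083 mol
Cathode: Fe²⁺ + 2e⁻ → Fe → n(Fe) = 1.083/2 = 0.5415 mol → 30.2 g
Anode: 2Cl⁻ → Cl₂ + 2e⁻ → n(Cl₂) = 1.083/2 = 0.5415 mol → 12.1 L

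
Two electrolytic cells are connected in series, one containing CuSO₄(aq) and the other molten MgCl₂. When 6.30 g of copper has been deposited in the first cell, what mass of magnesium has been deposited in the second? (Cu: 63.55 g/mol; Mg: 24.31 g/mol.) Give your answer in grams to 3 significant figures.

2.41 g

n(Cu) = 6.30 / 63.55 = 0.09913 mol
Cu²⁺ + 2e⁻ → Cu, so n(e⁻) = 2 × 0.09913 = 0.1983 mol
The cells are in series, so the same charge (and hence the same n(e⁻) = 0.1983 mol) passes through both.
Mg²⁺ + 2e⁻ → Mg, so n(Mg) = 0.1983 / 2 = 0.09915 mol
m(Mg) = 0.09915 × 24.31 = 2.41 g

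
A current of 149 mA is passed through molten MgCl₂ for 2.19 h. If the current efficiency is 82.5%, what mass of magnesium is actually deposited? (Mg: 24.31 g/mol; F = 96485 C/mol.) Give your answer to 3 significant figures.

Q = 0.149 × 7884 = 1175 C
n(e⁻) = 1175 / 96485 = 0.01218 mol
Mg²⁺ + 2e⁻ → Mg, so theoretical m(Mg) = 0.006090 × 24.31 = 0.1480 g
Actual mass = 82.5% × 0.1480 = 0.122 g

0.122 g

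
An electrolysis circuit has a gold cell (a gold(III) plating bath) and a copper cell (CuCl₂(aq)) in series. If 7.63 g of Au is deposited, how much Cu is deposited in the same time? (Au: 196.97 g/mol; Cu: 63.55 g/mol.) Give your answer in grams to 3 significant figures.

3.69 g

n(Au) = 7.63 / 196.97 = 0.03874 mol
Au³⁺ + 3e⁻ → Au, so n(e⁻) = 3 × 0.03874 = 0.1162 mol
Since the cells are in series, n(e⁻) in the Cu cell is also 0.1162 mol.
Cu²⁺ + 2e⁻ → Cu, so n(Cu) = 0.1162 / 2 = 0.05810 mol
m(Cu) = 0.05810 × 63.55 = 3.69 g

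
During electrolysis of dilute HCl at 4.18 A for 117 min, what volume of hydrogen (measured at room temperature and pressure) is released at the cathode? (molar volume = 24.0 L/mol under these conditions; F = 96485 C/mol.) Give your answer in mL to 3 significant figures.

3650 mL

Charge passed = 4.18 × 7020 = 29340 C
Moles of electrons = 29340 / 96485 = 0.3041 mol
2H⁺ + 2e⁻ → H₂, so n(H₂) = 0.3041 / 2 = 0.1521 mol
V = 0.1521 × 24.0 = 3.650 L
= 3650 mL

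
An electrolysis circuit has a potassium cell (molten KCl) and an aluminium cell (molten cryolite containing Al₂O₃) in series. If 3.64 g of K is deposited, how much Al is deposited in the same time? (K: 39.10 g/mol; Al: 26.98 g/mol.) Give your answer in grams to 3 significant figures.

0.837 g

n(K) = 3.64 / 39.10 = 0.09309 mol
K⁺ + e⁻ → K, so n(e⁻) = 0.09309 mol
Since the cells are in series, n(e⁻) in the Al cell is also 0.09309 mol.
Al³⁺ + 3e⁻ → Al, so n(Al) = 0.09309 / 3 = 0.03103 mol
m(Al) = 0.03103 × 26.98 = 0.837 g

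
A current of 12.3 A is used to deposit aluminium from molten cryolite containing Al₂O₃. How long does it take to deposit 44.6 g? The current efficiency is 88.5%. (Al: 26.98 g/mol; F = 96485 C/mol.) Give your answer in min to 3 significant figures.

n(Al) = 44.6 / 26.98 = 1.653 mol
Al³⁺ + 3e⁻ → Al, so n(e⁻) = 3 × 1.653 = 4.959 mol
Q = 4.959 × 96485 / 0.885 = 5.406×10^5 C
t = Q / I = 5.406×10^5 / 12.3 = 43950 s = 733 min

733 min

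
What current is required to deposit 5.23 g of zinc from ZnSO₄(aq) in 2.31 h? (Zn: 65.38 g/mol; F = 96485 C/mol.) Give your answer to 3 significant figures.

n(Zn) = 5.23 / 65.38 = 0.07999 mol
Zn²⁺ + 2e⁻ → Zn, so n(e⁻) = 2 × 0.07999 = 0.1600 mol
Q = 0.1600 × 96485 = 15440 C
I = Q / t = 15440 / 8316 s = 1.86 A

1.86 A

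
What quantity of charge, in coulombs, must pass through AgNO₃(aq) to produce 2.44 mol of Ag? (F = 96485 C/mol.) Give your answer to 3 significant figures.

2.35×10^5 C

Ag⁺ + e⁻ → Ag, so n(e⁻) = 1 × 2.44 = 2.440 mol
Q = 2.440 × 96485 = 2.354×10^5 C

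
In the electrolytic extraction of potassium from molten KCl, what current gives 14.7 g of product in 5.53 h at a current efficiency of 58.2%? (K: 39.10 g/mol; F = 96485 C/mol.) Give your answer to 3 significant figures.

3.13 A

n(K) = 14.7 / 39.10 = 0.3760 mol
K⁺ + e⁻ → K, so n(e⁻) = 0.3760 mol
Q = 0.3760 × 96485 / 0.582 = 62330 C
I = Q / t = 62330 / 19908 s = 3.13 A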